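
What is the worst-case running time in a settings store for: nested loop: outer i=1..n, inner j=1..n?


Reasoning: n iterations times n iterations
Complexity: O(n^2)

O(n^2)


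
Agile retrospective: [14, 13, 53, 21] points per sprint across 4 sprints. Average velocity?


Formula: Avg velocity = Total points / Number of sprints
Points: [14, 13, 53, 21]
Sum = 14 + 13 + 53 + 21 = 101
Avg velocity = 101 / 4 = 25.25 points/sprint

25.25 points/sprint


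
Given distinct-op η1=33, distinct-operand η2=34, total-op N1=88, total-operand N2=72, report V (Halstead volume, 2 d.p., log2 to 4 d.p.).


Formula: V = N * log2(η), where N = N1 + N2 and η = η1 + η2
η = 33 + 34 = 67
N = 88 + 72 = 160
log2(67) ≈ 6.0661
V = 160 * 6.0661 = 970.58

970.58


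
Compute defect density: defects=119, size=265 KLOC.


Defect density = defects / KLOC
Defect density = 119 / 265
Defect density = 0.449 defects/KLOC

0.449 defects/KLOC


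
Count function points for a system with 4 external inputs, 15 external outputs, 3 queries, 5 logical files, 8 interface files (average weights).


UFP = EI*4 + EO*5 + EQ*4 + ILF*10 + EIF*7
UFP = 4*4 + 15*5 + 3*4 + 5*10 + 8*7
UFP = 16 + 75 + 12 + 50 + 56
UFP = 209

209


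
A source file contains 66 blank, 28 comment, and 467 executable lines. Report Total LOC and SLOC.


Total LOC = blank + comment + code
Total LOC = 66 + 28 + 467 = 561
SLOC (source only) = code = 467

Total LOC: 561, SLOC: 467


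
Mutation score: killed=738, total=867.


Mutation score = killed / total * 100
Mutation score = 738 / 867 * 100
Mutation score = 85.12%

85.12%


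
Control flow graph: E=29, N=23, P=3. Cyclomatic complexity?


Formula: V(G) = E - N + 2P
V(G) = 29 - 23 + 2*3
V(G) = 6 + 6
V(G) = 12

12


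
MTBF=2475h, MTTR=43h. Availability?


Availability = MTBF / (MTBF + MTTR)
Availability = 2475 / (2475 + 43)
Availability = 2475 / 2518
Availability = 98.2923%

98.2923%


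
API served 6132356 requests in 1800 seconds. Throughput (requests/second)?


Formula: throughput = requests / seconds
throughput = 6132356 / 1800
throughput = 3406.86 requests/second

3406.86 requests/second


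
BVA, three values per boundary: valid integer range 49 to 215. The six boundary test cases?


Range: [49, 215]
Boundaries: just below min, min, min+1, max-1, max, just above max
Values: [48, 49, 50, 214, 215, 216]

[48, 49, 50, 214, 215, 216]


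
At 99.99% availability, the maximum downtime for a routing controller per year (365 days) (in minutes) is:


Formula: allowed downtime = period * (100 - SLA) / 100
Period (year (365 days)) = 525600 minutes
Unavailability fraction = (100 - 99.99) / 100
Allowed downtime = 525600 * (100 - 99.99) / 100
Allowed downtime = 52.56 minutes

52.56 minutes


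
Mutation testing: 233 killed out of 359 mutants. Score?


Mutation score = killed / total * 100
Mutation score = 233 / 359 * 100
Mutation score = 64.9%

64.9%


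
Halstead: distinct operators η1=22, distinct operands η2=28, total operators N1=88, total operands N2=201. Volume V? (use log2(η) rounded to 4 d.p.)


Formula: V = N * log2(η), where N = N1 + N2 and η = η1 + η2
η = 22 + 28 = 50
N = 88 + 201 = 289
log2(50) ≈ 5.6439
V = 289 * 5.6439 = 1631.09

1631.09


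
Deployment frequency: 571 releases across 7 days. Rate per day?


Formula: deployments per day = releases / days
= 571 / 7
= 81.571 deploys/day
(equivalently, 571.0 deploys/week)

81.571 deploys/day


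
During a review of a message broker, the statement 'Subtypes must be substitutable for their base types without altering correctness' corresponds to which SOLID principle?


This describes the Liskov Substitution Principle (LSP)

Liskov Substitution Principle (LSP)


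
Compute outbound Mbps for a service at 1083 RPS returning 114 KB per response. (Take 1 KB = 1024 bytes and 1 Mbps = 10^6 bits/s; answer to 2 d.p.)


Formula: Mbps = payload_bytes * RPS * 8 / 1e6
Payload per request = 114 KB = 114 * 1024 = 116736 bytes
Total bytes/sec = 116736 * 1083 = 126425088
Total bits/sec = 126425088 * 8 = 1011400704
Mbps = 1011400704 / 1e6 = 1011.4

1011.4 Mbps


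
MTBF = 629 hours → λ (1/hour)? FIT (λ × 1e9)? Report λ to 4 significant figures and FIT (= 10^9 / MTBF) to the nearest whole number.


Formula: λ = 1 / MTBF; FIT = λ × 1e9 = 1e9 / MTBF
λ = 1 / 629 ≈ 1.590e-03 failures/hour
FIT = 1e9 / 629 ≈ 1589825 failures per 1e9 hours (nearest whole number)

λ = 1.590e-03 /h, FIT = 1589825


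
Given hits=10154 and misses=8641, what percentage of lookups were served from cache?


Formula: hit rate = hits / (hits + misses) * 100
hit rate = 10154 / (10154 + 8641) * 100
hit rate = 10154 / 18795 * 100
hit rate = 54.03%

54.03%


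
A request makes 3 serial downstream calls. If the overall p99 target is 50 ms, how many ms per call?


Formula: per_stage = total_budget / stages
per_stage = 50 / 3
per_stage = 16.67 ms

16.67 ms


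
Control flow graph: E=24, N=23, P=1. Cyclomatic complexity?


Formula: V(G) = E - N + 2P
V(G) = 24 - 23 + 2*1
V(G) = 1 + 2
V(G) = 3

3


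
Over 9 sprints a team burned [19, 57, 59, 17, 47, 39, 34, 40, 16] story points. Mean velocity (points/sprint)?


Formula: Avg velocity = Total points / Number of sprints
Points: [19, 57, 59, 17, 47, 39, 34, 40, 16]
Sum = 19 + 57 + 59 + 17 + 47 + 39 + 34 + 40 + 16 = 328
Avg velocity = 328 / 9 = 36.44 points/sprint

36.44 points/sprint


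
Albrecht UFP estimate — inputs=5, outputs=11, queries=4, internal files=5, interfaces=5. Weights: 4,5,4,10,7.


UFP = EI*4 + EO*5 + EQ*4 + ILF*10 + EIF*7
UFP = 5*4 + 11*5 + 4*4 + 5*10 + 5*7
UFP = 20 + 55 + 16 + 50 + 35
UFP = 176

176


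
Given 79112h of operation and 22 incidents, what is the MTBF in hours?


Formula: MTBF = Total operating time / Number of failures
MTBF = 79112 / 22
MTBF = 3596.0 hours

3596.0 hours


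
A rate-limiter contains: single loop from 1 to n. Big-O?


Reasoning: one pass through n items
Complexity: O(n)

O(n)


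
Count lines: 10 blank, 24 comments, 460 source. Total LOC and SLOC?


Total LOC = blank + comment + code
Total LOC = 10 + 24 + 460 = 494
SLOC (source only) = code = 460

Total LOC: 494, SLOC: 460


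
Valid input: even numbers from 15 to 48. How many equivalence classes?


Constraint: even integers in [15, 48]
Class 1: x < 15 — out-of-range invalid
Class 2: x in [15,48] but odd — wrong type invalid
Class 3: x in [15,48] and even — valid
Class 4: x > 48 — out-of-range invalid
Total equivalence classes: 4

4 equivalence classes


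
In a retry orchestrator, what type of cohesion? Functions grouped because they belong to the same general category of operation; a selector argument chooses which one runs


Reasoning: Grouped by category of activity, not by data or sequence
Type: Logical cohesion

Logical cohesion


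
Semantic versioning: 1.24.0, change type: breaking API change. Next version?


Current: 1.24.0
Change category: 'breaking API change' → major bump
SemVer rule: major bump → increment MAJOR, reset MINOR and PATCH to 0
New: 2.0.0

2.0.0


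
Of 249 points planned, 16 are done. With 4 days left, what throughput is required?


Formula: Required rate = Remaining points / Days left
Remaining = 249 - 16 = 233 points
Required rate = 233 / 4 = 58.25 points/day

58.25 points/day


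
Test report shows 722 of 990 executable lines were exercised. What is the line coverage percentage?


Coverage = covered / total * 100
Coverage = 722 / 990 * 100
Coverage = 72.93%

72.93%


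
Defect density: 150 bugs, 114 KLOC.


Defect density = defects / KLOC
Defect density = 150 / 114
Defect density = 1.316 defects/KLOC

1.316 defects/KLOC


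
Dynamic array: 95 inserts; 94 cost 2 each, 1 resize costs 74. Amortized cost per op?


Formula: Amortized cost = Total cost / Operations
Total cost = (94 * 2) + (1 * 74)
Total cost = 188 + 74 = 262
Amortized = 262 / 95 = 2.7579

2.7579


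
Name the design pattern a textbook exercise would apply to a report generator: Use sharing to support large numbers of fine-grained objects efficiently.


This matches the Flyweight pattern

Flyweight


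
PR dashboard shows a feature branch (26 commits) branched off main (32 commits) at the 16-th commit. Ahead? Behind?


Common ancestor: commit #16
feature commits after divergence: 26 - 16 = 10
main commits after divergence: 32 - 16 = 16
feature is 10 commits ahead of main
main is 16 commits ahead of feature

feature ahead: 10, main ahead: 16


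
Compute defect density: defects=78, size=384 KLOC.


Defect density = defects / KLOC
Defect density = 78 / 384
Defect density = 0.203 defects/KLOC

0.203 defects/KLOC


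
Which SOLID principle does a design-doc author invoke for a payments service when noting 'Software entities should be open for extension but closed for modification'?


This describes the Open/Closed Principle (OCP)

Open/Closed Principle (OCP)


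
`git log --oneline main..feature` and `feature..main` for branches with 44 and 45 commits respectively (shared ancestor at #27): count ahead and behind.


Common ancestor: commit #27
feature commits after divergence: 44 - 27 = 17
main commits after divergence: 45 - 27 = 18
feature is 17 commits ahead of main
main is 18 commits ahead of feature

feature ahead: 17, main ahead: 18


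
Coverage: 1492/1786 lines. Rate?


Coverage = covered / total * 100
Coverage = 1492 / 1786 * 100
Coverage = 83.54%

83.54%


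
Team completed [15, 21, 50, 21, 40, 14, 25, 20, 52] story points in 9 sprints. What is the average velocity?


Formula: Avg velocity = Total points / Number of sprints
Points: [15, 21, 50, 21, 40, 14, 25, 20, 52]
Sum = 15 + 21 + 50 + 21 + 40 + 14 + 25 + 20 + 52 = 258
Avg velocity = 258 / 9 = 28.67 points/sprint

28.67 points/sprint


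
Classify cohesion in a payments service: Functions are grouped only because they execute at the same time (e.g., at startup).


Reasoning: Related by timing only
Type: Temporal cohesion

Temporal cohesion


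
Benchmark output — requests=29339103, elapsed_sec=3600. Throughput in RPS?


Formula: throughput = requests / seconds
throughput = 29339103 / 3600
throughput = 8149.75 requests/second

8149.75 requests/second


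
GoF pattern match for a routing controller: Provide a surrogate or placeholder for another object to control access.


This matches the Proxy pattern

Proxy


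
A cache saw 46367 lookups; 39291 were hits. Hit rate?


Formula: hit rate = hits / (hits + misses) * 100
hit rate = 39291 / (39291 + 7076) * 100
hit rate = 39291 / 46367 * 100
hit rate = 84.74%

84.74%


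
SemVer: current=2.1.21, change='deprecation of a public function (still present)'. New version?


Current: 2.1.21
Change category: 'deprecation of a public function (still present)' → minor bump
SemVer rule: minor bump → increment MINOR, reset PATCH to 0 (MAJOR unchanged)
New: 2.2.0

2.2.0


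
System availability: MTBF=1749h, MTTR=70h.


Availability = MTBF / (MTBF + MTTR)
Availability = 1749 / (1749 + 70)
Availability = 1749 / 1819
Availability = 96.1517%

96.1517%


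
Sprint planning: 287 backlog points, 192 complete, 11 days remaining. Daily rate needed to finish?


Formula: Required rate = Remaining points / Days left
Remaining = 287 - 192 = 95 points
Required rate = 95 / 11 = 8.64 points/day

8.64 points/day


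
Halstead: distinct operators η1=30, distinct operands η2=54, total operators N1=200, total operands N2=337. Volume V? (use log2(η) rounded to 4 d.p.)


Formula: V = N * log2(η), where N = N1 + N2 and η = η1 + η2
η = 30 + 54 = 84
N = 200 + 337 = 537
log2(84) ≈ 6.3923
V = 537 * 6.3923 = 3432.67

3432.67


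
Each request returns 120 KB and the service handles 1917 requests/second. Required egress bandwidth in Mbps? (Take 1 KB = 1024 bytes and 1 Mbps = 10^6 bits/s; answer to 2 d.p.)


Formula: Mbps = payload_bytes * RPS * 8 / 1e6
Payload per request = 120 KB = 120 * 1024 = 122880 bytes
Total bytes/sec = 122880 * 1917 = 235560960
Total bits/sec = 235560960 * 8 = 1884487680
Mbps = 1884487680 / 1e6 = 1884.49

1884.49 Mbps


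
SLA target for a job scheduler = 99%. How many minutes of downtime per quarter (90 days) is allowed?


Formula: allowed downtime = period * (100 - SLA) / 100
Period (quarter (90 days)) = 129600 minutes
Unavailability fraction = (100 - 99.0) / 100
Allowed downtime = 129600 * (100 - 99.0) / 100
Allowed downtime = 1296.0 minutes

1296.0 minutes


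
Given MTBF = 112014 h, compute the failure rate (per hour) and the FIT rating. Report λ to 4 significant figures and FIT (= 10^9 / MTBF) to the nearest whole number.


Formula: λ = 1 / MTBF; FIT = λ × 1e9 = 1e9 / MTBF
λ = 1 / 112014 ≈ 8.927e-06 failures/hour
FIT = 1e9 / 112014 ≈ 8927 failures per 1e9 hours (nearest whole number)

λ = 8.927e-06 /h, FIT = 8927


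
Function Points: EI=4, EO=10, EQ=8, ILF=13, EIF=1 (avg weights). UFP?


UFP = EI*4 + EO*5 + EQ*4 + ILF*10 + EIF*7
UFP = 4*4 + 10*5 + 8*4 + 13*10 + 1*7
UFP = 16 + 50 + 32 + 130 + 7
UFP = 235

235


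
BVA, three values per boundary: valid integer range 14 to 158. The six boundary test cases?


Range: [14, 158]
Boundaries: just below min, min, min+1, max-1, max, just above max
Values: [13, 14, 15, 157, 158, 159]

[13, 14, 15, 157, 158, 159]


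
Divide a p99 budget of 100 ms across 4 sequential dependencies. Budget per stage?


Formula: per_stage = total_budget / stages
per_stage = 100 / 4
per_stage = 25.0 ms

25.0 ms


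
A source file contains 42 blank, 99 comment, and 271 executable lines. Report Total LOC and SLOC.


Total LOC = blank + comment + code
Total LOC = 42 + 99 + 271 = 412
SLOC (source only) = code = 271

Total LOC: 412, SLOC: 271


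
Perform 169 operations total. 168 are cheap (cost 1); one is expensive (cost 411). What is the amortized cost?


Formula: Amortized cost = Total cost / Operations
Total cost = (168 * 1) + (1 * 411)
Total cost = 168 + 411 = 579
Amortized = 579 / 169 = 3.426

3.426


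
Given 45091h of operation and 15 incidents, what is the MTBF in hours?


Formula: MTBF = Total operating time / Number of failures
MTBF = 45091 / 15
MTBF = 3006.07 hours

3006.07 hours


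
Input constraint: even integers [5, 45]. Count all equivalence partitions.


Constraint: even integers in [5, 45]
Class 1: x < 5 — out-of-range invalid
Class 2: x in [5,45] but odd — wrong type invalid
Class 3: x in [5,45] and even — valid
Class 4: x > 45 — out-of-range invalid
Total equivalence classes: 4

4 equivalence classes


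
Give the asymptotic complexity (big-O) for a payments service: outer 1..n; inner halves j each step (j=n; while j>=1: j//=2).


Reasoning: n times log n
Complexity: O(n log n)

O(n log n)


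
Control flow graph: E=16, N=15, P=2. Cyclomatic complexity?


Formula: V(G) = E - N + 2P
V(G) = 16 - 15 + 2*2
V(G) = 1 + 4
V(G) = 5

5


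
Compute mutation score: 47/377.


Mutation score = killed / total * 100
Mutation score = 47 / 377 * 100
Mutation score = 12.47%

12.47%


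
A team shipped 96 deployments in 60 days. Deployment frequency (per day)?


Formula: deployments per day = releases / days
= 96 / 60
= 1.6 deploys/day
(equivalently, 11.2 deploys/week)

1.6 deploys/day


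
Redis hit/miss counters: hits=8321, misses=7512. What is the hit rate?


Formula: hit rate = hits / (hits + misses) * 100
hit rate = 8321 / (8321 + 7512) * 100
hit rate = 8321 / 15833 * 100
hit rate = 52.55%

52.55%


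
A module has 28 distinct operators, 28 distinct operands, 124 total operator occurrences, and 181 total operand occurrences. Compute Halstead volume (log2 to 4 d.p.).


Formula: V = N * log2(η), where N = N1 + N2 and η = η1 + η2
η = 28 + 28 = 56
N = 124 + 181 = 305
log2(56) ≈ 5.8074
V = 305 * 5.8074 = 1771.26

1771.26


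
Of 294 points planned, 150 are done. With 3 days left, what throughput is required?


Formula: Required rate = Remaining points / Days left
Remaining = 294 - 150 = 144 points
Required rate = 144 / 3 = 48.0 points/day

48.0 points/day


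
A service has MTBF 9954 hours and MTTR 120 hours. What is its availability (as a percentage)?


Availability = MTBF / (MTBF + MTTR)
Availability = 9954 / (9954 + 120)
Availability = 9954 / 10074
Availability = 98.8088%

98.8088%


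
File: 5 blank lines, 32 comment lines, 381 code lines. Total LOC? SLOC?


Total LOC = blank + comment + code
Total LOC = 5 + 32 + 381 = 418
SLOC (source only) = code = 381

Total LOC: 418, SLOC: 381


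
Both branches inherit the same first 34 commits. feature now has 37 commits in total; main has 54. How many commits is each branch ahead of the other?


Common ancestor: commit #34
feature commits after divergence: 37 - 34 = 3
main commits after divergence: 54 - 34 = 20
feature is 3 commits ahead of main
main is 20 commits ahead of feature

feature ahead: 3, main ahead: 20


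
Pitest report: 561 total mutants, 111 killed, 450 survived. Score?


Mutation score = killed / total * 100
Mutation score = 111 / 561 * 100
Mutation score = 19.79%

19.79%


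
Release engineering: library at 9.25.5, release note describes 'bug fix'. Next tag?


Current: 9.25.5
Change category: 'bug fix' → patch bump
SemVer rule: patch bump → increment PATCH (MAJOR and MINOR unchanged)
New: 9.25.6

9.25.6


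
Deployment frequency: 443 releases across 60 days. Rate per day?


Formula: deployments per day = releases / days
= 443 / 60
= 7.383 deploys/day
(equivalently, 51.68 deploys/week)

7.383 deploys/day


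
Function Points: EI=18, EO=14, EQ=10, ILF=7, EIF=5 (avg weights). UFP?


UFP = EI*4 + EO*5 + EQ*4 + ILF*10 + EIF*7
UFP = 18*4 + 14*5 + 10*4 + 7*10 + 5*7
UFP = 72 + 70 + 40 + 70 + 35
UFP = 287

287


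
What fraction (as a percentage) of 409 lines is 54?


Coverage = covered / total * 100
Coverage = 54 / 409 * 100
Coverage = 13.2%

13.2%


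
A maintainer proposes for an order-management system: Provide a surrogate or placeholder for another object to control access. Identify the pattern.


This matches the Proxy pattern

Proxy


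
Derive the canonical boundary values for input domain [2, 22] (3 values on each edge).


Range: [2, 22]
Boundaries: just below min, min, min+1, max-1, max, just above max
Values: [1, 2, 3, 21, 22, 23]

[1, 2, 3, 21, 22, 23]


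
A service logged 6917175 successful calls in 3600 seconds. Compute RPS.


Formula: throughput = requests / seconds
throughput = 6917175 / 3600
throughput = 1921.44 requests/second

1921.44 requests/second


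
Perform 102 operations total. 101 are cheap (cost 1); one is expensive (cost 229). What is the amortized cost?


Formula: Amortized cost = Total cost / Operations
Total cost = (101 * 1) + (1 * 229)
Total cost = 101 + 229 = 330
Amortized = 330 / 102 = 3.2353

3.2353


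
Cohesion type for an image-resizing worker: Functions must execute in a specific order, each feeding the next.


Reasoning: Output of one is input to next
Type: Sequential cohesion

Sequential cohesion


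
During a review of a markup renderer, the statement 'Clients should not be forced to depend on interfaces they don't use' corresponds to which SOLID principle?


This describes the Interface Segregation Principle (ISP)

Interface Segregation Principle (ISP)


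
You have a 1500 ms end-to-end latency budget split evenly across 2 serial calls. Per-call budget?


Formula: per_stage = total_budget / stages
per_stage = 1500 / 2
per_stage = 750.0 ms

750.0 ms


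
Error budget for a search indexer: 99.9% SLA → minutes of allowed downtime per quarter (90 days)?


Formula: allowed downtime = period * (100 - SLA) / 100
Period (quarter (90 days)) = 129600 minutes
Unavailability fraction = (100 - 99.9) / 100
Allowed downtime = 129600 * (100 - 99.9) / 100
Allowed downtime = 129.6 minutes

129.6 minutes


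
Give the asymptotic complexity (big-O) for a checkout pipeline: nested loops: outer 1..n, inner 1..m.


Reasoning: product of independent bounds
Complexity: O(n*m)

O(n*m)


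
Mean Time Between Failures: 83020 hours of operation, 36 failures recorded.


Formula: MTBF = Total operating time / Number of failures
MTBF = 83020 / 36
MTBF = 2306.11 hours

2306.11 hours


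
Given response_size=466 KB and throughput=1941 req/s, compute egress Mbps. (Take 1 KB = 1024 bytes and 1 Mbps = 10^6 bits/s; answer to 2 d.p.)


Formula: Mbps = payload_bytes * RPS * 8 / 1e6
Payload per request = 466 KB = 466 * 1024 = 477184 bytes
Total bytes/sec = 477184 * 1941 = 926214144
Total bits/sec = 926214144 * 8 = 7409713152
Mbps = 7409713152 / 1e6 = 7409.71

7409.71 Mbps


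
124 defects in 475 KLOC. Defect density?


Defect density = defects / KLOC
Defect density = 124 / 475
Defect density = 0.261 defects/KLOC

0.261 defects/KLOC


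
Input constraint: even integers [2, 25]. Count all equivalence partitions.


Constraint: even integers in [2, 25]
Class 1: x < 2 — out-of-range invalid
Class 2: x in [2,25] but odd — wrong type invalid
Class 3: x in [2,25] and even — valid
Class 4: x > 25 — out-of-range invalid
Total equivalence classes: 4

4 equivalence classes


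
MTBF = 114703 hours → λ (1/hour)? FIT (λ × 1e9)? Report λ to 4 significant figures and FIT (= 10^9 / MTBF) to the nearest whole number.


Formula: λ = 1 / MTBF; FIT = λ × 1e9 = 1e9 / MTBF
λ = 1 / 114703 ≈ 8.718e-06 failures/hour
FIT = 1e9 / 114703 ≈ 8718 failures per 1e9 hours (nearest whole number)

λ = 8.718e-06 /h, FIT = 8718


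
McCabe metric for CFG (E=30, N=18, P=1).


Formula: V(G) = E - N + 2P
V(G) = 30 - 18 + 2*1
V(G) = 12 + 2
V(G) = 14

14


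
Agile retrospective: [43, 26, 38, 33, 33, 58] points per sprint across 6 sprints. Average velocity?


Formula: Avg velocity = Total points / Number of sprints
Points: [43, 26, 38, 33, 33, 58]
Sum = 43 + 26 + 38 + 33 + 33 + 58 = 231
Avg velocity = 231 / 6 = 38.5 points/sprint

38.5 points/sprint


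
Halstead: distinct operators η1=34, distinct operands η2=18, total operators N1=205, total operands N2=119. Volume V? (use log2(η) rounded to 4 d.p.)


Formula: V = N * log2(η), where N = N1 + N2 and η = η1 + η2
η = 34 + 18 = 52
N = 205 + 119 = 324
log2(52) ≈ 5.7004
V = 324 * 5.7004 = 1846.93

1846.93


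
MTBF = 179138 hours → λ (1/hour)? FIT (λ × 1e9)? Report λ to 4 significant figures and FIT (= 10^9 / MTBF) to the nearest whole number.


Formula: λ = 1 / MTBF; FIT = λ × 1e9 = 1e9 / MTBF
λ = 1 / 179138 ≈ 5.582e-06 failures/hour
FIT = 1e9 / 179138 ≈ 5582 failures per 1e9 hours (nearest whole number)

λ = 5.582e-06 /h, FIT = 5582


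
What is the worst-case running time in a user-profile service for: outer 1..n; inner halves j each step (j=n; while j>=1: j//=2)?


Reasoning: n times log n
Complexity: O(n log n)

O(n log n)


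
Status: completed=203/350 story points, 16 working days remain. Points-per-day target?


Formula: Required rate = Remaining points / Days left
Remaining = 350 - 203 = 147 points
Required rate = 147 / 16 = 9.19 points/day

9.19 points/day


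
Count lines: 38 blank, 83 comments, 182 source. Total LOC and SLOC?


Total LOC = blank + comment + code
Total LOC = 38 + 83 + 182 = 303
SLOC (source only) = code = 182

Total LOC: 303, SLOC: 182


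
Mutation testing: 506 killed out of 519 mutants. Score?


Mutation score = killed / total * 100
Mutation score = 506 / 519 * 100
Mutation score = 97.5%

97.5%


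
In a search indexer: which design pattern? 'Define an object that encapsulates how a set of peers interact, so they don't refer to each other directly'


This matches the Mediator pattern

Mediator


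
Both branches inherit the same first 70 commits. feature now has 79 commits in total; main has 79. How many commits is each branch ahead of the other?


Common ancestor: commit #70
feature commits after divergence: 79 - 70 = 9
main commits after divergence: 79 - 70 = 9
feature is 9 commits ahead of main
main is 9 commits ahead of feature

feature ahead: 9, main ahead: 9


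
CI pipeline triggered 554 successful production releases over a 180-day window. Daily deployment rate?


Formula: deployments per day = releases / days
= 554 / 180
= 3.078 deploys/day
(equivalently, 21.54 deploys/week)

3.078 deploys/day


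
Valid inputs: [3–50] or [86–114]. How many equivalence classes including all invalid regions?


Valid ranges: [3,50] and [86,114]
Class 1: x < 3 — invalid
Class 2: 3 ≤ x ≤ 50 — valid
Class 3: 50 < x < 86 — invalid (gap between ranges)
Class 4: 86 ≤ x ≤ 114 — valid
Class 5: x > 114 — invalid
Total equivalence classes: 5

5 equivalence classes


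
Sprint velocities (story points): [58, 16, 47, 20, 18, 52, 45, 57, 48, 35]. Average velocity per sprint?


Formula: Avg velocity = Total points / Number of sprints
Points: [58, 16, 47, 20, 18, 52, 45, 57, 48, 35]
Sum = 58 + 16 + 47 + 20 + 18 + 52 + 45 + 57 + 48 + 35 = 396
Avg velocity = 396 / 10 = 39.6 points/sprint

39.6 points/sprint


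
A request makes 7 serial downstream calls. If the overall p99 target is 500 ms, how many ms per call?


Formula: per_stage = total_budget / stages
per_stage = 500 / 7
per_stage = 71.43 ms

71.43 ms


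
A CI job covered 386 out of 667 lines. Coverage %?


Coverage = covered / total * 100
Coverage = 386 / 667 * 100
Coverage = 57.87%

57.87%


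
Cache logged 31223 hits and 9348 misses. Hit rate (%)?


Formula: hit rate = hits / (hits + misses) * 100
hit rate = 31223 / (31223 + 9348) * 100
hit rate = 31223 / 40571 * 100
hit rate = 76.96%

76.96%


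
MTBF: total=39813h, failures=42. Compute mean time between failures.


Formula: MTBF = Total operating time / Number of failures
MTBF = 39813 / 42
MTBF = 947.93 hours

947.93 hours


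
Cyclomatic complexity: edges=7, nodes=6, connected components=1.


Formula: V(G) = E - N + 2P
V(G) = 7 - 6 + 2*1
V(G) = 1 + 2
V(G) = 3

3


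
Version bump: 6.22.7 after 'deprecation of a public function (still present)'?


Current: 6.22.7
Change category: 'deprecation of a public function (still present)' → minor bump
SemVer rule: minor bump → increment MINOR, reset PATCH to 0 (MAJOR unchanged)
New: 6.23.0

6.23.0


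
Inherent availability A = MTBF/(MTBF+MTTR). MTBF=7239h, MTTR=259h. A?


Availability = MTBF / (MTBF + MTTR)
Availability = 7239 / (7239 + 259)
Availability = 7239 / 7498
Availability = 96.5457%

96.5457%


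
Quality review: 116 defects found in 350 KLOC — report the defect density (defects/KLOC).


Defect density = defects / KLOC
Defect density = 116 / 350
Defect density = 0.331 defects/KLOC

0.331 defects/KLOC


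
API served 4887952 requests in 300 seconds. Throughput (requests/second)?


Formula: throughput = requests / seconds
throughput = 4887952 / 300
throughput = 16293.17 requests/second

16293.17 requests/second


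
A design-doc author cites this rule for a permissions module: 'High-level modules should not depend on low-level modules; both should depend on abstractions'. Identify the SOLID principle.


This describes the Dependency Inversion Principle (DIP)

Dependency Inversion Principle (DIP)


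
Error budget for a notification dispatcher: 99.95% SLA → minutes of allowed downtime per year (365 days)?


Formula: allowed downtime = period * (100 - SLA) / 100
Period (year (365 days)) = 525600 minutes
Unavailability fraction = (100 - 99.95) / 100
Allowed downtime = 525600 * (100 - 99.95) / 100
Allowed downtime = 262.8 minutes

262.8 minutes


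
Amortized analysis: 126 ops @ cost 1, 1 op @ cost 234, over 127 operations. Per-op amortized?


Formula: Amortized cost = Total cost / Operations
Total cost = (126 * 1) + (1 * 234)
Total cost = 126 + 234 = 360
Amortized = 360 / 127 = 2.8346

2.8346


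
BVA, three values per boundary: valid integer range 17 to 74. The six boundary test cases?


Range: [17, 74]
Boundaries: just below min, min, min+1, max-1, max, just above max
Values: [16, 17, 18, 73, 74, 75]

[16, 17, 18, 73, 74, 75]


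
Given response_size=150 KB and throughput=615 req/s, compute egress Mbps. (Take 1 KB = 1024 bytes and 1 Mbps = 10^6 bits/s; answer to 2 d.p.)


Formula: Mbps = payload_bytes * RPS * 8 / 1e6
Payload per request = 150 KB = 150 * 1024 = 153600 bytes
Total bytes/sec = 153600 * 615 = 94464000
Total bits/sec = 94464000 * 8 = 755712000
Mbps = 755712000 / 1e6 = 755.71

755.71 Mbps


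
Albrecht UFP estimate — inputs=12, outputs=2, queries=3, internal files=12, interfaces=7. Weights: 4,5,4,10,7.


UFP = EI*4 + EO*5 + EQ*4 + ILF*10 + EIF*7
UFP = 12*4 + 2*5 + 3*4 + 12*10 + 7*7
UFP = 48 + 10 + 12 + 120 + 49
UFP = 239

239


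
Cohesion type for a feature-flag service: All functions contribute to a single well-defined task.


Reasoning: Best: single purpose
Type: Functional cohesion

Functional cohesion


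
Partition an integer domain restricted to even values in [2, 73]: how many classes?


Constraint: even integers in [2, 73]
Class 1: x < 2 — out-of-range invalid
Class 2: x in [2,73] but odd — wrong type invalid
Class 3: x in [2,73] and even — valid
Class 4: x > 73 — out-of-range invalid
Total equivalence classes: 4

4 equivalence classes


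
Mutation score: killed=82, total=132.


Mutation score = killed / total * 100
Mutation score = 82 / 132 * 100
Mutation score = 62.12%

62.12%


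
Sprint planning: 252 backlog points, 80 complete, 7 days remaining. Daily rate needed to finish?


Formula: Required rate = Remaining points / Days left
Remaining = 252 - 80 = 172 points
Required rate = 172 / 7 = 24.57 points/day

24.57 points/day


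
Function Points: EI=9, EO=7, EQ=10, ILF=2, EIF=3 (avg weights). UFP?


UFP = EI*4 + EO*5 + EQ*4 + ILF*10 + EIF*7
UFP = 9*4 + 7*5 + 10*4 + 2*10 + 3*7
UFP = 36 + 35 + 40 + 20 + 21
UFP = 152

152


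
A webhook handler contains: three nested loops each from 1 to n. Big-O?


Reasoning: three levels of nesting over n
Complexity: O(n^3)

O(n^3)


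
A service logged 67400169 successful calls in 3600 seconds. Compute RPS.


Formula: throughput = requests / seconds
throughput = 67400169 / 3600
throughput = 18722.27 requests/second

18722.27 requests/second


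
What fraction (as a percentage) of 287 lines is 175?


Coverage = covered / total * 100
Coverage = 175 / 287 * 100
Coverage = 60.98%

60.98%


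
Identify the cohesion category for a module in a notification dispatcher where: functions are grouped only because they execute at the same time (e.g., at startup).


Reasoning: Related by timing only
Type: Temporal cohesion

Temporal cohesion


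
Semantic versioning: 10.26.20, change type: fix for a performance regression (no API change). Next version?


Current: 10.26.20
Change category: 'fix for a performance regression (no API change)' → patch bump
SemVer rule: patch bump → increment PATCH (MAJOR and MINOR unchanged)
New: 10.26.21

10.26.21


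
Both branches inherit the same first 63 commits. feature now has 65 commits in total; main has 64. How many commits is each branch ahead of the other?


Common ancestor: commit #63
feature commits after divergence: 65 - 63 = 2
main commits after divergence: 64 - 63 = 1
feature is 2 commits ahead of main
main is 1 commits ahead of feature

feature ahead: 2, main ahead: 1


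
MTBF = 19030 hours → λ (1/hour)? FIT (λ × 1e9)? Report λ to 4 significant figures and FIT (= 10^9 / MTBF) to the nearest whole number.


Formula: λ = 1 / MTBF; FIT = λ × 1e9 = 1e9 / MTBF
λ = 1 / 19030 ≈ 5.255e-05 failures/hour
FIT = 1e9 / 19030 ≈ 52549 failures per 1e9 hours (nearest whole number)

λ = 5.255e-05 /h, FIT = 52549


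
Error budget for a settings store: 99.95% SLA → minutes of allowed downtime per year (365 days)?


Formula: allowed downtime = period * (100 - SLA) / 100
Period (year (365 days)) = 525600 minutes
Unavailability fraction = (100 - 99.95) / 100
Allowed downtime = 525600 * (100 - 99.95) / 100
Allowed downtime = 262.8 minutes

262.8 minutes


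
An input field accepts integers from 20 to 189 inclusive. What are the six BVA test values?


Range: [20, 189]
Boundaries: just below min, min, min+1, max-1, max, just above max
Values: [19, 20, 21, 188, 189, 190]

[19, 20, 21, 188, 189, 190]


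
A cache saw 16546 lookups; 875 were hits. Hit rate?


Formula: hit rate = hits / (hits + misses) * 100
hit rate = 875 / (875 + 15671) * 100
hit rate = 875 / 16546 * 100
hit rate = 5.29%

5.29%


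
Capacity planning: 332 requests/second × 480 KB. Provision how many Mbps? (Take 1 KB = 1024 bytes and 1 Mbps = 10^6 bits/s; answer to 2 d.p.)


Formula: Mbps = payload_bytes * RPS * 8 / 1e6
Payload per request = 480 KB = 480 * 1024 = 491520 bytes
Total bytes/sec = 491520 * 332 = 163184640
Total bits/sec = 163184640 * 8 = 1305477120
Mbps = 1305477120 / 1e6 = 1305.48

1305.48 Mbps


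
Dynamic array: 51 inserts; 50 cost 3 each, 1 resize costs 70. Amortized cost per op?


Formula: Amortized cost = Total cost / Operations
Total cost = (50 * 3) + (1 * 70)
Total cost = 150 + 70 = 220
Amortized = 220 / 51 = 4.3137

4.3137


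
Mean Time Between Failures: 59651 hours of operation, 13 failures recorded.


Formula: MTBF = Total operating time / Number of failures
MTBF = 59651 / 13
MTBF = 4588.54 hours

4588.54 hours


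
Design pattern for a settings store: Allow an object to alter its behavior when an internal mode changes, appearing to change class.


This matches the State pattern

State


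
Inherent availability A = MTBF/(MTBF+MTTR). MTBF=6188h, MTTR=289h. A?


Availability = MTBF / (MTBF + MTTR)
Availability = 6188 / (6188 + 289)
Availability = 6188 / 6477
Availability = 95.5381%

95.5381%


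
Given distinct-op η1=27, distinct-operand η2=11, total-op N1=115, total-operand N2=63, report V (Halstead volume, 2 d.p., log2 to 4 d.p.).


Formula: V = N * log2(η), where N = N1 + N2 and η = η1 + η2
η = 27 + 11 = 38
N = 115 + 63 = 178
log2(38) ≈ 5.2479
V = 178 * 5.2479 = 934.13

934.13


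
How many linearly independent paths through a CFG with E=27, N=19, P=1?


Formula: V(G) = E - N + 2P
V(G) = 27 - 19 + 2*1
V(G) = 8 + 2
V(G) = 10

10


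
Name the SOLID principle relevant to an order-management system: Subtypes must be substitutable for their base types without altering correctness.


This describes the Liskov Substitution Principle (LSP)

Liskov Substitution Principle (LSP)


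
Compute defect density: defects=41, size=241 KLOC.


Defect density = defects / KLOC
Defect density = 41 / 241
Defect density = 0.17 defects/KLOC

0.17 defects/KLOC


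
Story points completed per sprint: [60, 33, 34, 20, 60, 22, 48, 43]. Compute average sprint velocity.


Formula: Avg velocity = Total points / Number of sprints
Points: [60, 33, 34, 20, 60, 22, 48, 43]
Sum = 60 + 33 + 34 + 20 + 60 + 22 + 48 + 43 = 320
Avg velocity = 320 / 8 = 40.0 points/sprint

40.0 points/sprint


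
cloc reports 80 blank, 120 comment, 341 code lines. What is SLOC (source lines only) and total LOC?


Total LOC = blank + comment + code
Total LOC = 80 + 120 + 341 = 541
SLOC (source only) = code = 341

Total LOC: 541, SLOC: 341


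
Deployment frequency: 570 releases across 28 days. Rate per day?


Formula: deployments per day = releases / days
= 570 / 28
= 20.357 deploys/day
(equivalently, 142.5 deploys/week)

20.357 deploys/day


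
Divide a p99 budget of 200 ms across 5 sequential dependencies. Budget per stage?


Formula: per_stage = total_budget / stages
per_stage = 200 / 5
per_stage = 40.0 ms

40.0 ms


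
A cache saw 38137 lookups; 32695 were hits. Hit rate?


Formula: hit rate = hits / (hits + misses) * 100
hit rate = 32695 / (32695 + 5442) * 100
hit rate = 32695 / 38137 * 100
hit rate = 85.73%

85.73%


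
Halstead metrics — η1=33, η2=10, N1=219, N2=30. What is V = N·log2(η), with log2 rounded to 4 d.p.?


Formula: V = N * log2(η), where N = N1 + N2 and η = η1 + η2
η = 33 + 10 = 43
N = 219 + 30 = 249
log2(43) ≈ 5.4263
V = 249 * 5.4263 = 1351.15

1351.15


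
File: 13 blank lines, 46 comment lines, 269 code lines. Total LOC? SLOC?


Total LOC = blank + comment + code
Total LOC = 13 + 46 + 269 = 328
SLOC (source only) = code = 269

Total LOC: 328, SLOC: 269


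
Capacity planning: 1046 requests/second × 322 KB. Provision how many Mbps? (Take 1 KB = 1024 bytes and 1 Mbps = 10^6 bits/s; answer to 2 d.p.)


Formula: Mbps = payload_bytes * RPS * 8 / 1e6
Payload per request = 322 KB = 322 * 1024 = 329728 bytes
Total bytes/sec = 329728 * 1046 = 344895488
Total bits/sec = 344895488 * 8 = 2759163904
Mbps = 2759163904 / 1e6 = 2759.16

2759.16 Mbps


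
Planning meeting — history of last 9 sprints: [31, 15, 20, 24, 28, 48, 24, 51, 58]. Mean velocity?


Formula: Avg velocity = Total points / Number of sprints
Points: [31, 15, 20, 24, 28, 48, 24, 51, 58]
Sum = 31 + 15 + 20 + 24 + 28 + 48 + 24 + 51 + 58 = 299
Avg velocity = 299 / 9 = 33.22 points/sprint

33.22 points/sprint


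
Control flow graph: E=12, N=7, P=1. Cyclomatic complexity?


Formula: V(G) = E - N + 2P
V(G) = 12 - 7 + 2*1
V(G) = 5 + 2
V(G) = 7

7


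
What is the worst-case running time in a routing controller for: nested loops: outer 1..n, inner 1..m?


Reasoning: product of independent bounds
Complexity: O(n*m)

O(n*m)


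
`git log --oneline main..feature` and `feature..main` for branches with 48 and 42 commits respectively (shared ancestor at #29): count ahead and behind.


Common ancestor: commit #29
feature commits after divergence: 48 - 29 = 19
main commits after divergence: 42 - 29 = 13
feature is 19 commits ahead of main
main is 13 commits ahead of feature

feature ahead: 19, main ahead: 13


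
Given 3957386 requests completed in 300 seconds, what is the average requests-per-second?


Formula: throughput = requests / seconds
throughput = 3957386 / 300
throughput = 13191.29 requests/second

13191.29 requests/second


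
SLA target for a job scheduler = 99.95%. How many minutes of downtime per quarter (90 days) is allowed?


Formula: allowed downtime = period * (100 - SLA) / 100
Period (quarter (90 days)) = 129600 minutes
Unavailability fraction = (100 - 99.95) / 100
Allowed downtime = 129600 * (100 - 99.95) / 100
Allowed downtime = 64.8 minutes

64.8 minutes


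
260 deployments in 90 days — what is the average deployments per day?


Formula: deployments per day = releases / days
= 260 / 90
= 2.889 deploys/day
(equivalently, 20.22 deploys/week)

2.889 deploys/day


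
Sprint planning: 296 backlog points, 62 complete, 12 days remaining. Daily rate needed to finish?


Formula: Required rate = Remaining points / Days left
Remaining = 296 - 62 = 234 points
Required rate = 234 / 12 = 19.5 points/day

19.5 points/day


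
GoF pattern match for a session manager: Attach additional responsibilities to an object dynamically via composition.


This matches the Decorator pattern

Decorator


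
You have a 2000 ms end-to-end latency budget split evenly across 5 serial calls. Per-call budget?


Formula: per_stage = total_budget / stages
per_stage = 2000 / 5
per_stage = 400.0 ms

400.0 ms


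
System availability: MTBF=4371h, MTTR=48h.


Availability = MTBF / (MTBF + MTTR)
Availability = 4371 / (4371 + 48)
Availability = 4371 / 4419
Availability = 98.9138%

98.9138%


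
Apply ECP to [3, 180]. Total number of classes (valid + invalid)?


Valid range: [3, 180]
Class 1: x < 3 — invalid
Class 2: 3 ≤ x ≤ 180 — valid
Class 3: x > 180 — invalid
Total equivalence classes: 3

3 equivalence classes


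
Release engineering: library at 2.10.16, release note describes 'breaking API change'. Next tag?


Current: 2.10.16
Change category: 'breaking API change' → major bump
SemVer rule: major bump → increment MAJOR, reset MINOR and PATCH to 0
New: 3.0.0

3.0.0
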